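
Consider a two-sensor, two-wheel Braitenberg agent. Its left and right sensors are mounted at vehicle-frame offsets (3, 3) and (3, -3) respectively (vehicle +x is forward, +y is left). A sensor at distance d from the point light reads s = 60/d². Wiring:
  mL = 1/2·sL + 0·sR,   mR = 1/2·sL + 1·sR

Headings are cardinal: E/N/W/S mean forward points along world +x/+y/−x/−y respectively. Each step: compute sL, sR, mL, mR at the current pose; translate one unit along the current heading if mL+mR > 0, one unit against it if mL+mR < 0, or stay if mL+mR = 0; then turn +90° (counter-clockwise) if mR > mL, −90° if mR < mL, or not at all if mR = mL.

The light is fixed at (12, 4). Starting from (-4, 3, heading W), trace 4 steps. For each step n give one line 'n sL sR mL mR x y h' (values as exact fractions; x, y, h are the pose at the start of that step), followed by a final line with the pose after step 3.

n=0: pose=(-4,3,W); sL=60/377, sR=12/73; mL=30/377, mR=6714/27521; mL+mR=8904/27521 → advance +1; mR−mL=12/73 → turn +1·90°
n=1: pose=(-5,3,S); sL=15/53, sR=15/104; mL=15/106, mR=1575/5512; mL+mR=2355/5512 → advance +1; mR−mL=15/104 → turn +1·90°
n=2: pose=(-5,2,E); sL=60/197, sR=60/221; mL=30/197, mR=18450/43537; mL+mR=25080/43537 → advance +1; mR−mL=60/221 → turn +1·90°
n=3: pose=(-4,2,N); sL=30/181, sR=6/17; mL=15/181, mR=1341/3077; mL+mR=1596/3077 → advance +1; mR−mL=6/17 → turn +1·90°

0 60/377 12/73 30/377 6714/27521 -4 3 W
1 15/53 15/104 15/106 1575/5512 -5 3 S
2 60/197 60/221 30/197 18450/43537 -5 2 E
3 30/181 6/17 15/181 1341/3077 -4 2 N
final -4 3 W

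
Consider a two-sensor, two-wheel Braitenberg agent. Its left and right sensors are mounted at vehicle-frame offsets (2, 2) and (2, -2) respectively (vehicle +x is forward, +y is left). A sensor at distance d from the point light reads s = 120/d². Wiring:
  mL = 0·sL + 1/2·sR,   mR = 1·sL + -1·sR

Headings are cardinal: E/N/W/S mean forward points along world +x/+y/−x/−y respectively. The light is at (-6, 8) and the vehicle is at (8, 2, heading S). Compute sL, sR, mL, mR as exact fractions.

left sensor world pos  = (10, 0); dL² = 320
right sensor world pos = (6, 0); dR² = 208
sL = 120/320 = 3/8
sR = 120/208 = 15/26
mL = 0·sL + 1/2·sR = 15/52
mR = 1·sL + -1·sR = -21/104

3/8 15/26 15/52 -21/104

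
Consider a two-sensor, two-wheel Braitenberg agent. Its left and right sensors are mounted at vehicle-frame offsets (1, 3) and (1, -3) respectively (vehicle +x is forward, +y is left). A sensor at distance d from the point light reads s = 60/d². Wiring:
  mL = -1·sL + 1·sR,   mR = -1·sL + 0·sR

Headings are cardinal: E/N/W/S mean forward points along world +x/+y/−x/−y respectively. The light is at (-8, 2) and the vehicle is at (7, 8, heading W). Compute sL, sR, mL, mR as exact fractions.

12/41 60/277 -864/11357 -12/41

left sensor world pos  = (6, 5); dL² = 205
right sensor world pos = (6, 11); dR² = 277
sL = 60/205 = 12/41
sR = 60/277 = 60/277
mL = -1·sL + 1·sR = -864/11357
mR = -1·sL + 0·sR = -12/41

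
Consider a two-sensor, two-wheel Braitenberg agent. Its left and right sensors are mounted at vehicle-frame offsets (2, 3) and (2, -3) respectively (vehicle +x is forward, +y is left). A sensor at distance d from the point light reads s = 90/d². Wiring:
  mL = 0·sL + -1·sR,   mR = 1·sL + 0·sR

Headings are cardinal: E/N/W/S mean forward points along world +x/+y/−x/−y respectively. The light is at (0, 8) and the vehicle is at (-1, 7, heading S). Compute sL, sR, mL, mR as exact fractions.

90/13 18/5 -18/5 90/13

left sensor world pos  = (2, 5); dL² = 13
right sensor world pos = (-4, 5); dR² = 25
sL = 90/13 = 90/13
sR = 90/25 = 18/5
mL = 0·sL + -1·sR = -18/5
mR = 1·sL + 0·sR = 90/13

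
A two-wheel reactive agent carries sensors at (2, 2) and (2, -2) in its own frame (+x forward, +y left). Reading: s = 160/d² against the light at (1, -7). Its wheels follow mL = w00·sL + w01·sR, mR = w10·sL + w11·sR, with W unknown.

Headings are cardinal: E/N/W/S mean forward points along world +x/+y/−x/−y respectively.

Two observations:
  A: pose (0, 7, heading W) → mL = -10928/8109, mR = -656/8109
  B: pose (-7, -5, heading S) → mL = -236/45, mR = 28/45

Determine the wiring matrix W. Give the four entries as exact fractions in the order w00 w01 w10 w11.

obs A: pose=(0,7,W) → sL=160/153, sR=32/53, mL=-10928/8109, mR=-656/8109
obs B: pose=(-7,-5,S) → sL=40/9, sR=8/5, mL=-236/45, mR=28/45
sensor matrix S = [[160/153, 32/53], [40/9, 8/5]]; det S = -8192/8109
solve [mL_A; mL_B] = S·[w00; w01] and [mR_A; mR_B] = S·[w10; w11]:
  w00 = -1, w01 = -1/2, w10 = 1/2, w11 = -1

-1 -1/2 1/2 -1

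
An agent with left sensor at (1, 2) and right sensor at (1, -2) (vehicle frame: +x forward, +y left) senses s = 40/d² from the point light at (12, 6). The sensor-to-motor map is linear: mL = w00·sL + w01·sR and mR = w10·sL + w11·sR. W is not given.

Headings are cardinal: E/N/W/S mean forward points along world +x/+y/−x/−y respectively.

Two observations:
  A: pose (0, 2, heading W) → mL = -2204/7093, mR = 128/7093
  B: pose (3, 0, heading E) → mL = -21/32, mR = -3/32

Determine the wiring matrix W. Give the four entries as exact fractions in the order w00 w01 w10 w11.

-1 -1/2 -1/2 1/2

obs A: pose=(0,2,W) → sL=8/41, sR=40/173, mL=-2204/7093, mR=128/7093
obs B: pose=(3,0,E) → sL=1/2, sR=5/16, mL=-21/32, mR=-3/32
sensor matrix S = [[8/41, 40/173], [1/2, 5/16]]; det S = -775/14186
solve [mL_A; mL_B] = S·[w00; w01] and [mR_A; mR_B] = S·[w10; w11]:
  w00 = -1, w01 = -1/2, w10 = -1/2, w11 = 1/2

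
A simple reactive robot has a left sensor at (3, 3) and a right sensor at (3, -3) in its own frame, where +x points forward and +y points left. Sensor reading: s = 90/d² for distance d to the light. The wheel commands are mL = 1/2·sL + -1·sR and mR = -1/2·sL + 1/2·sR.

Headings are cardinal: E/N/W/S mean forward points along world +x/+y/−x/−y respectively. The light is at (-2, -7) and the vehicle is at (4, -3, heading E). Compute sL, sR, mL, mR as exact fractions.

left sensor world pos  = (7, 0); dL² = 130
right sensor world pos = (7, -6); dR² = 82
sL = 90/130 = 9/13
sR = 90/82 = 45/41
mL = 1/2·sL + -1·sR = -801/1066
mR = -1/2·sL + 1/2·sR = 108/533

9/13 45/41 -801/1066 108/533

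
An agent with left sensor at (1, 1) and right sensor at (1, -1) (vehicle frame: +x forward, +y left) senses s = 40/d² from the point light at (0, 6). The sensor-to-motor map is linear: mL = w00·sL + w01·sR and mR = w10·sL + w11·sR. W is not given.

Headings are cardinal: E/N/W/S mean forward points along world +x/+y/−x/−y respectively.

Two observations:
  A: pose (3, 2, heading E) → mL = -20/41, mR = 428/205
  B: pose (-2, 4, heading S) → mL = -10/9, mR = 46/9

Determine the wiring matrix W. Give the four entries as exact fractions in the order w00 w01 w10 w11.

obs A: pose=(3,2,E) → sL=8/5, sR=40/41, mL=-20/41, mR=428/205
obs B: pose=(-2,4,S) → sL=4, sR=20/9, mL=-10/9, mR=46/9
sensor matrix S = [[8/5, 40/41], [4, 20/9]]; det S = -128/369
solve [mL_A; mL_B] = S·[w00; w01] and [mR_A; mR_B] = S·[w10; w11]:
  w00 = 0, w01 = -1/2, w10 = 1, w11 = 1/2

0 -1/2 1 1/2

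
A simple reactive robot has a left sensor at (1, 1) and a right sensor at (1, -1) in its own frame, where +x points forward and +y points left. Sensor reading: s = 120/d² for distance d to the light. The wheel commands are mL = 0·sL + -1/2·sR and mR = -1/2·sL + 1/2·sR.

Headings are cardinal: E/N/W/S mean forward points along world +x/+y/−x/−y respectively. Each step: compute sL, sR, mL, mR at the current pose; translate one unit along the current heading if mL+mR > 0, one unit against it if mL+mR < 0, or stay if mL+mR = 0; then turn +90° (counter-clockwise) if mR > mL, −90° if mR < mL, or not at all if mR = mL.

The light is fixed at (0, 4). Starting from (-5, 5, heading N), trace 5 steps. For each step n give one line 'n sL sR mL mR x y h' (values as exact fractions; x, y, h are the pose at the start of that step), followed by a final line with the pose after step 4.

0 3 6 -3 3/2 -5 5 N
1 120/37 120/37 -60/37 0 -5 4 W
2 12 60/13 -30/13 -48/13 -4 4 S
3 24/5 120/29 -60/29 -48/145 -4 5 W
4 30 15/2 -15/4 -45/4 -3 5 S
final -3 6 W

n=0: pose=(-5,5,N); sL=3, sR=6; mL=-3, mR=3/2; mL+mR=-3/2 → advance -1; mR−mL=9/2 → turn +1·90°
n=1: pose=(-5,4,W); sL=120/37, sR=120/37; mL=-60/37, mR=0; mL+mR=-60/37 → advance -1; mR−mL=60/37 → turn +1·90°
n=2: pose=(-4,4,S); sL=12, sR=60/13; mL=-30/13, mR=-48/13; mL+mR=-6 → advance -1; mR−mL=-18/13 → turn -1·90°
n=3: pose=(-4,5,W); sL=24/5, sR=120/29; mL=-60/29, mR=-48/145; mL+mR=-12/5 → advance -1; mR−mL=252/145 → turn +1·90°
n=4: pose=(-3,5,S); sL=30, sR=15/2; mL=-15/4, mR=-45/4; mL+mR=-15 → advance -1; mR−mL=-15/2 → turn -1·90°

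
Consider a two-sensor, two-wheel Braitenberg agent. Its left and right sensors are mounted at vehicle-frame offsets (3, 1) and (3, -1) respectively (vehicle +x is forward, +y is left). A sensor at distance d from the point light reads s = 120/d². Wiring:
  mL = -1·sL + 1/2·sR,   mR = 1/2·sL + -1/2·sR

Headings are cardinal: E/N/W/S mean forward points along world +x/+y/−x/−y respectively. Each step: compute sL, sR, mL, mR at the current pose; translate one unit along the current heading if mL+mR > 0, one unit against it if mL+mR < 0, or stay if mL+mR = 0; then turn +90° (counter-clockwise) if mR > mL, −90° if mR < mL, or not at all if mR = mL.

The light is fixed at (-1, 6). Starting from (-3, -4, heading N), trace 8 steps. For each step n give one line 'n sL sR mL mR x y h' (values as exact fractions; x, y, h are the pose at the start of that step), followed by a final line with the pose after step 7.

n=0: pose=(-3,-4,N); sL=60/29, sR=12/5; mL=-126/145, mR=-24/145; mL+mR=-30/29 → advance -1; mR−mL=102/145 → turn +1·90°
n=1: pose=(-3,-5,W); sL=120/169, sR=24/25; mL=-972/4225, mR=-528/4225; mL+mR=-60/169 → advance -1; mR−mL=444/4225 → turn +1·90°
n=2: pose=(-2,-5,S); sL=30/49, sR=3/5; mL=-153/490, mR=3/490; mL+mR=-15/49 → advance -1; mR−mL=78/245 → turn +1·90°
n=3: pose=(-2,-4,E); sL=24/17, sR=24/25; mL=-396/425, mR=96/425; mL+mR=-12/17 → advance -1; mR−mL=492/425 → turn +1·90°
n=4: pose=(-3,-4,N); sL=60/29, sR=12/5; mL=-126/145, mR=-24/145; mL+mR=-30/29 → advance -1; mR−mL=102/145 → turn +1·90°
n=5: pose=(-3,-5,W); sL=120/169, sR=24/25; mL=-972/4225, mR=-528/4225; mL+mR=-60/169 → advance -1; mR−mL=444/4225 → turn +1·90°
n=6: pose=(-2,-5,S); sL=30/49, sR=3/5; mL=-153/490, mR=3/490; mL+mR=-15/49 → advance -1; mR−mL=78/245 → turn +1·90°
n=7: pose=(-2,-4,E); sL=24/17, sR=24/25; mL=-396/425, mR=96/425; mL+mR=-12/17 → advance -1; mR−mL=492/425 → turn +1·90°

0 60/29 12/5 -126/145 -24/145 -3 -4 N
1 120/169 24/25 -972/4225 -528/4225 -3 -5 W
2 30/49 3/5 -153/490 3/490 -2 -5 S
3 24/17 24/25 -396/425 96/425 -2 -4 E
4 60/29 12/5 -126/145 -24/145 -3 -4 N
5 120/169 24/25 -972/4225 -528/4225 -3 -5 W
6 30/49 3/5 -153/490 3/490 -2 -5 S
7 24/17 24/25 -396/425 96/425 -2 -4 E
final -3 -4 N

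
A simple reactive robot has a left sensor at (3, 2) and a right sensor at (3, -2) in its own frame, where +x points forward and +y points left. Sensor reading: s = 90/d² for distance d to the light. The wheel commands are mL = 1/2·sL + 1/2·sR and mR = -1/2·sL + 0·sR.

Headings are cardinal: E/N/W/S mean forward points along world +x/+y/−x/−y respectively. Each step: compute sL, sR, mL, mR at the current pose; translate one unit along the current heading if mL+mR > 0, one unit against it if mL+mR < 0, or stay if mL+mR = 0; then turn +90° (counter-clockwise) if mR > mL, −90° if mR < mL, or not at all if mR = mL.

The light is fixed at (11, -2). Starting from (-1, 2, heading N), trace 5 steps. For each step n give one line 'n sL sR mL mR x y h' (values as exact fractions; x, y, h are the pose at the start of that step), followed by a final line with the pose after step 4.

n=0: pose=(-1,2,N); sL=18/49, sR=90/149; mL=3546/7301, mR=-9/49; mL+mR=45/149 → advance +1; mR−mL=-4887/7301 → turn -1·90°
n=1: pose=(-1,3,E); sL=9/13, sR=1; mL=11/13, mR=-9/26; mL+mR=1/2 → advance +1; mR−mL=-31/26 → turn -1·90°
n=2: pose=(0,3,S); sL=18/17, sR=90/173; mL=2322/2941, mR=-9/17; mL+mR=45/173 → advance +1; mR−mL=-3879/2941 → turn -1·90°
n=3: pose=(0,2,W); sL=9/20, sR=45/116; mL=243/580, mR=-9/40; mL+mR=45/232 → advance +1; mR−mL=-747/1160 → turn -1·90°
n=4: pose=(-1,2,N); sL=18/49, sR=90/149; mL=3546/7301, mR=-9/49; mL+mR=45/149 → advance +1; mR−mL=-4887/7301 → turn -1·90°

0 18/49 90/149 3546/7301 -9/49 -1 2 N
1 9/13 1 11/13 -9/26 -1 3 E
2 18/17 90/173 2322/2941 -9/17 0 3 S
3 9/20 45/116 243/580 -9/40 0 2 W
4 18/49 90/149 3546/7301 -9/49 -1 2 N
final -1 3 E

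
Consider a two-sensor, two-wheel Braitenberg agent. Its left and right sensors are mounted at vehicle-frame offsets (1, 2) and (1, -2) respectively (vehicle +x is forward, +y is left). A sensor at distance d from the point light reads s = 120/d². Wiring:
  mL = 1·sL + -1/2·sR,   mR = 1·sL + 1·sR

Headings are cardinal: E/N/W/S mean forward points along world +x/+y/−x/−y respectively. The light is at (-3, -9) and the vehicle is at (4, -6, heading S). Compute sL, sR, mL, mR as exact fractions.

24/17 120/29 -324/493 2736/493

left sensor world pos  = (6, -7); dL² = 85
right sensor world pos = (2, -7); dR² = 29
sL = 120/85 = 24/17
sR = 120/29 = 120/29
mL = 1·sL + -1/2·sR = -324/493
mR = 1·sL + 1·sR = 2736/493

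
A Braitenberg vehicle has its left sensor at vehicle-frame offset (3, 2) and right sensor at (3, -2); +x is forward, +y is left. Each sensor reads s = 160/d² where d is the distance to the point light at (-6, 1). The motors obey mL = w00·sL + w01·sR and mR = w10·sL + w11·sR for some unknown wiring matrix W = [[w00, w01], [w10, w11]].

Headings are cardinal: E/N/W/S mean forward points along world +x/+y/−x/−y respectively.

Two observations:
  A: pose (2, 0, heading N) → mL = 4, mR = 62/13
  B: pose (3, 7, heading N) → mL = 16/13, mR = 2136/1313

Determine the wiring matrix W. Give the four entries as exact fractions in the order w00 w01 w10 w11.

1 0 1 1/2

obs A: pose=(2,0,N) → sL=4, sR=20/13, mL=4, mR=62/13
obs B: pose=(3,7,N) → sL=16/13, sR=80/101, mL=16/13, mR=2136/1313
sensor matrix S = [[4, 20/13], [16/13, 80/101]]; det S = 21760/17069
solve [mL_A; mL_B] = S·[w00; w01] and [mR_A; mR_B] = S·[w10; w11]:
  w00 = 1, w01 = 0, w10 = 1, w11 = 1/2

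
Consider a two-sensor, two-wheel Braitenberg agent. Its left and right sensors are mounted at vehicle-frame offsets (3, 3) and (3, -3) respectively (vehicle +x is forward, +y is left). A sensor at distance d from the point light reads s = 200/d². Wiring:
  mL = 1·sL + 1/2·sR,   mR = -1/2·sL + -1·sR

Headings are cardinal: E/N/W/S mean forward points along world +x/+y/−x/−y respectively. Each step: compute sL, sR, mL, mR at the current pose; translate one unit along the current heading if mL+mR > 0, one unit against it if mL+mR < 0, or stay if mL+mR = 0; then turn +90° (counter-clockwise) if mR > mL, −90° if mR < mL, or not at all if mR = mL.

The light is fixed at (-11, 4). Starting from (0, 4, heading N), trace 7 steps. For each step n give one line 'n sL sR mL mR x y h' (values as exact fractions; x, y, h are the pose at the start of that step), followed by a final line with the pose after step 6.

0 200/73 40/41 9660/2993 -7020/2993 0 4 N
1 50/53 1 153/106 -78/53 0 5 E
2 200/173 200/53 27900/9169 -39900/9169 -1 5 S
3 4 100/37 198/37 -174/37 -1 6 W
4 200/61 200/169 39900/10309 -29100/10309 -2 6 N
5 10/9 25/18 65/36 -35/18 -2 7 E
6 200/121 8 684/121 -1068/121 -3 7 S
final -3 8 W

n=0: pose=(0,4,N); sL=200/73, sR=40/41; mL=9660/2993, mR=-7020/2993; mL+mR=2640/2993 → advance +1; mR−mL=-16680/2993 → turn -1·90°
n=1: pose=(0,5,E); sL=50/53, sR=1; mL=153/106, mR=-78/53; mL+mR=-3/106 → advance -1; mR−mL=-309/106 → turn -1·90°
n=2: pose=(-1,5,S); sL=200/173, sR=200/53; mL=27900/9169, mR=-39900/9169; mL+mR=-12000/9169 → advance -1; mR−mL=-67800/9169 → turn -1·90°
n=3: pose=(-1,6,W); sL=4, sR=100/37; mL=198/37, mR=-174/37; mL+mR=24/37 → advance +1; mR−mL=-372/37 → turn -1·90°
n=4: pose=(-2,6,N); sL=200/61, sR=200/169; mL=39900/10309, mR=-29100/10309; mL+mR=10800/10309 → advance +1; mR−mL=-69000/10309 → turn -1·90°
n=5: pose=(-2,7,E); sL=10/9, sR=25/18; mL=65/36, mR=-35/18; mL+mR=-5/36 → advance -1; mR−mL=-15/4 → turn -1·90°
n=6: pose=(-3,7,S); sL=200/121, sR=8; mL=684/121, mR=-1068/121; mL+mR=-384/121 → advance -1; mR−mL=-1752/121 → turn -1·90°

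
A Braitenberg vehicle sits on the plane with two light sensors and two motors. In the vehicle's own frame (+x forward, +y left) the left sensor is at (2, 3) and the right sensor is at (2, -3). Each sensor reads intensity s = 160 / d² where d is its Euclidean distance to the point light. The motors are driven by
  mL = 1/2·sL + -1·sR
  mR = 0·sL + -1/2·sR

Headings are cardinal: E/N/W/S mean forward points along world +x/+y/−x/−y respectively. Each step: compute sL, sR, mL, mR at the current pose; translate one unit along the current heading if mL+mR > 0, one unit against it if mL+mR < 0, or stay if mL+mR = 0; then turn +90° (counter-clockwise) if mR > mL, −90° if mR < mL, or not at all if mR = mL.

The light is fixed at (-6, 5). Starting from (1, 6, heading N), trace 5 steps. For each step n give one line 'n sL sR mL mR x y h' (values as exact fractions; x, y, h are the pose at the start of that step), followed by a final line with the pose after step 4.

n=0: pose=(1,6,N); sL=32/5, sR=160/109; mL=944/545, mR=-80/109; mL+mR=544/545 → advance +1; mR−mL=-1344/545 → turn -1·90°
n=1: pose=(1,7,E); sL=80/53, sR=80/41; mL=-2600/2173, mR=-40/41; mL+mR=-4720/2173 → advance -1; mR−mL=480/2173 → turn +1·90°
n=2: pose=(0,7,N); sL=32/5, sR=160/97; mL=752/485, mR=-80/97; mL+mR=352/485 → advance +1; mR−mL=-1152/485 → turn -1·90°
n=3: pose=(0,8,E); sL=8/5, sR=5/2; mL=-17/10, mR=-5/4; mL+mR=-59/20 → advance -1; mR−mL=9/20 → turn +1·90°
n=4: pose=(-1,8,N); sL=160/29, sR=160/89; mL=2480/2581, mR=-80/89; mL+mR=160/2581 → advance +1; mR−mL=-4800/2581 → turn -1·90°

0 32/5 160/109 944/545 -80/109 1 6 N
1 80/53 80/41 -2600/2173 -40/41 1 7 E
2 32/5 160/97 752/485 -80/97 0 7 N
3 8/5 5/2 -17/10 -5/4 0 8 E
4 160/29 160/89 2480/2581 -80/89 -1 8 N
final -1 9 E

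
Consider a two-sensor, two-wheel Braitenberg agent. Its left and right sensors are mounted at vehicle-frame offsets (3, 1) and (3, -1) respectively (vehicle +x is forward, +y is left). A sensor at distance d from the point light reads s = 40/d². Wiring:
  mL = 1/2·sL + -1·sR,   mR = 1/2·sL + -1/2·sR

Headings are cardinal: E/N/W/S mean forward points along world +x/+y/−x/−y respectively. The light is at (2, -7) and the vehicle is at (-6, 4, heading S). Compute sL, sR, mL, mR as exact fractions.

40/113 8/29 -324/3277 128/3277

left sensor world pos  = (-5, 1); dL² = 113
right sensor world pos = (-7, 1); dR² = 145
sL = 40/113 = 40/113
sR = 40/145 = 8/29
mL = 1/2·sL + -1·sR = -324/3277
mR = 1/2·sL + -1/2·sR = 128/3277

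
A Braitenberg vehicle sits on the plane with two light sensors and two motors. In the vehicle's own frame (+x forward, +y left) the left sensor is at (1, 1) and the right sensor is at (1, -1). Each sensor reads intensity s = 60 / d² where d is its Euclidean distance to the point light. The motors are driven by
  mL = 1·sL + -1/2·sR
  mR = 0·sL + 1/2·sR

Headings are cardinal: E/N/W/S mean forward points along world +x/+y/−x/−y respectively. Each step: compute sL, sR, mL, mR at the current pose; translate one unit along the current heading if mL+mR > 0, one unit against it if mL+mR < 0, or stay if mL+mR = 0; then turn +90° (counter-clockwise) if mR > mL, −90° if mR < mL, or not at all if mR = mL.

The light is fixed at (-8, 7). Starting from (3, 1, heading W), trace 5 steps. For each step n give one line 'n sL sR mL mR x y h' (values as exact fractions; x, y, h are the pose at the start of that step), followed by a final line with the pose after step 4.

n=0: pose=(3,1,W); sL=60/149, sR=12/25; mL=606/3725, mR=6/25; mL+mR=60/149 → advance +1; mR−mL=288/3725 → turn +1·90°
n=1: pose=(2,1,S); sL=6/17, sR=6/13; mL=27/221, mR=3/13; mL+mR=6/17 → advance +1; mR−mL=24/221 → turn +1·90°
n=2: pose=(2,0,E); sL=60/157, sR=12/37; mL=1278/5809, mR=6/37; mL+mR=60/157 → advance +1; mR−mL=-336/5809 → turn -1·90°
n=3: pose=(3,0,S); sL=15/52, sR=15/41; mL=225/2132, mR=15/82; mL+mR=15/52 → advance +1; mR−mL=165/2132 → turn +1·90°
n=4: pose=(3,-1,E); sL=60/193, sR=4/15; mL=514/2895, mR=2/15; mL+mR=60/193 → advance +1; mR−mL=-128/2895 → turn -1·90°

0 60/149 12/25 606/3725 6/25 3 1 W
1 6/17 6/13 27/221 3/13 2 1 S
2 60/157 12/37 1278/5809 6/37 2 0 E
3 15/52 15/41 225/2132 15/82 3 0 S
4 60/193 4/15 514/2895 2/15 3 -1 E
final 4 -1 S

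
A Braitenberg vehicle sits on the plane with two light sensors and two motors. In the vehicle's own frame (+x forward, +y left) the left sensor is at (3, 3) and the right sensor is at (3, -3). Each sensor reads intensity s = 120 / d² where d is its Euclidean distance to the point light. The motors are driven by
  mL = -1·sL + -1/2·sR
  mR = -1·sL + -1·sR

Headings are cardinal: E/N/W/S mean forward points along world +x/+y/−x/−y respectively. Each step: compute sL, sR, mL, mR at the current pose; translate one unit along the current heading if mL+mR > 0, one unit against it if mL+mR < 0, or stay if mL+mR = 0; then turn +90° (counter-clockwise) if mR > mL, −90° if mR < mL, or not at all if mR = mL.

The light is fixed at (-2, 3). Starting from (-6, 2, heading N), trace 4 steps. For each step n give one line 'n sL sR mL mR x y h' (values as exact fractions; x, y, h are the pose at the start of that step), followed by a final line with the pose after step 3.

0 120/53 24 -756/53 -1392/53 -6 2 N
1 60 60/13 -810/13 -840/13 -6 1 E
2 120/29 120/89 -12420/2581 -14160/2581 -7 1 S
3 3/2 30/17 -81/34 -111/34 -7 2 W
final -6 2 N

n=0: pose=(-6,2,N); sL=120/53, sR=24; mL=-756/53, mR=-1392/53; mL+mR=-2148/53 → advance -1; mR−mL=-12 → turn -1·90°
n=1: pose=(-6,1,E); sL=60, sR=60/13; mL=-810/13, mR=-840/13; mL+mR=-1650/13 → advance -1; mR−mL=-30/13 → turn -1·90°
n=2: pose=(-7,1,S); sL=120/29, sR=120/89; mL=-12420/2581, mR=-14160/2581; mL+mR=-26580/2581 → advance -1; mR−mL=-60/89 → turn -1·90°
n=3: pose=(-7,2,W); sL=3/2, sR=30/17; mL=-81/34, mR=-111/34; mL+mR=-96/17 → advance -1; mR−mL=-15/17 → turn -1·90°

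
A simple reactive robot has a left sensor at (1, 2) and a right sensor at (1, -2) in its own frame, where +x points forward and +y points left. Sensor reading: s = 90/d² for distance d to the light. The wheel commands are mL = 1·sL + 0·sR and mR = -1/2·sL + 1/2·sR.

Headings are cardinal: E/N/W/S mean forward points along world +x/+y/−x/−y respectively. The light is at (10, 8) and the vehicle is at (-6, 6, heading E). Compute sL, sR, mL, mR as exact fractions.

2/5 90/241 2/5 -16/1205

left sensor world pos  = (-5, 8); dL² = 225
right sensor world pos = (-5, 4); dR² = 241
sL = 90/225 = 2/5
sR = 90/241 = 90/241
mL = 1·sL + 0·sR = 2/5
mR = -1/2·sL + 1/2·sR = -16/1205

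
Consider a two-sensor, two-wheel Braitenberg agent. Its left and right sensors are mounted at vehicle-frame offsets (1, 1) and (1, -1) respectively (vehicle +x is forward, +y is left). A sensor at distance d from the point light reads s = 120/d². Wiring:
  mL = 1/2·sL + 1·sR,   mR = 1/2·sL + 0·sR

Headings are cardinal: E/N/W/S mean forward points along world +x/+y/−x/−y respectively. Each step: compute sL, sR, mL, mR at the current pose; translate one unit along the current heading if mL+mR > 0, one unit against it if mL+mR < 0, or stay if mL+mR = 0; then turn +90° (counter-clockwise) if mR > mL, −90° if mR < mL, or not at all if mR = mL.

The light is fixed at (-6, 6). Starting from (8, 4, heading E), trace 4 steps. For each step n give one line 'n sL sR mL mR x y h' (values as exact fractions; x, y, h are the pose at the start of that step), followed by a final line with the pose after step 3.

n=0: pose=(8,4,E); sL=60/113, sR=20/39; mL=3430/4407, mR=30/113; mL+mR=4600/4407 → advance +1; mR−mL=-20/39 → turn -1·90°
n=1: pose=(9,4,S); sL=24/53, sR=24/41; mL=1764/2173, mR=12/53; mL+mR=2256/2173 → advance +1; mR−mL=-24/41 → turn -1·90°
n=2: pose=(9,3,W); sL=30/53, sR=3/5; mL=234/265, mR=15/53; mL+mR=309/265 → advance +1; mR−mL=-3/5 → turn -1·90°
n=3: pose=(8,3,N); sL=120/173, sR=120/229; mL=34500/39617, mR=60/173; mL+mR=48240/39617 → advance +1; mR−mL=-120/229 → turn -1·90°

0 60/113 20/39 3430/4407 30/113 8 4 E
1 24/53 24/41 1764/2173 12/53 9 4 S
2 30/53 3/5 234/265 15/53 9 3 W
3 120/173 120/229 34500/39617 60/173 8 3 N
final 8 4 E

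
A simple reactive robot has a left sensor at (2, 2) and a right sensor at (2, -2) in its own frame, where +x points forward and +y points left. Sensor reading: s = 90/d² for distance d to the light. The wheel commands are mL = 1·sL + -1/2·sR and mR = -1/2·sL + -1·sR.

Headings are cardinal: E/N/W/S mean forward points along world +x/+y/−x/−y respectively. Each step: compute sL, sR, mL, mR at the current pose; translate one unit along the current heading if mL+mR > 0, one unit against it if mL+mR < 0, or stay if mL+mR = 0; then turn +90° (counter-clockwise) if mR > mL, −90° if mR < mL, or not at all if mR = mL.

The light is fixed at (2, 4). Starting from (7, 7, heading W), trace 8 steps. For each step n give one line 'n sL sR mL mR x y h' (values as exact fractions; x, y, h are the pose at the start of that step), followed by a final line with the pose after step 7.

n=0: pose=(7,7,W); sL=9, sR=45/17; mL=261/34, mR=-243/34; mL+mR=9/17 → advance +1; mR−mL=-252/17 → turn -1·90°
n=1: pose=(6,7,N); sL=90/29, sR=90/61; mL=4185/1769, mR=-5355/1769; mL+mR=-1170/1769 → advance -1; mR−mL=-9540/1769 → turn -1·90°
n=2: pose=(6,6,E); sL=45/26, sR=5/2; mL=25/52, mR=-175/52; mL+mR=-75/26 → advance -1; mR−mL=-50/13 → turn -1·90°
n=3: pose=(5,6,S); sL=18/5, sR=90; mL=-207/5, mR=-459/5; mL+mR=-666/5 → advance -1; mR−mL=-252/5 → turn -1·90°
n=4: pose=(5,7,W); sL=45, sR=45/13; mL=1125/26, mR=-675/26; mL+mR=225/13 → advance +1; mR−mL=-900/13 → turn -1·90°
n=5: pose=(4,7,N); sL=18/5, sR=90/41; mL=513/205, mR=-819/205; mL+mR=-306/205 → advance -1; mR−mL=-1332/205 → turn -1·90°
n=6: pose=(4,6,E); sL=45/16, sR=45/8; mL=0, mR=-225/32; mL+mR=-225/32 → advance -1; mR−mL=-225/32 → turn -1·90°
n=7: pose=(3,6,S); sL=10, sR=90; mL=-35, mR=-95; mL+mR=-130 → advance -1; mR−mL=-60 → turn -1·90°

0 9 45/17 261/34 -243/34 7 7 W
1 90/29 90/61 4185/1769 -5355/1769 6 7 N
2 45/26 5/2 25/52 -175/52 6 6 E
3 18/5 90 -207/5 -459/5 5 6 S
4 45 45/13 1125/26 -675/26 5 7 W
5 18/5 90/41 513/205 -819/205 4 7 N
6 45/16 45/8 0 -225/32 4 6 E
7 10 90 -35 -95 3 6 S
final 3 7 W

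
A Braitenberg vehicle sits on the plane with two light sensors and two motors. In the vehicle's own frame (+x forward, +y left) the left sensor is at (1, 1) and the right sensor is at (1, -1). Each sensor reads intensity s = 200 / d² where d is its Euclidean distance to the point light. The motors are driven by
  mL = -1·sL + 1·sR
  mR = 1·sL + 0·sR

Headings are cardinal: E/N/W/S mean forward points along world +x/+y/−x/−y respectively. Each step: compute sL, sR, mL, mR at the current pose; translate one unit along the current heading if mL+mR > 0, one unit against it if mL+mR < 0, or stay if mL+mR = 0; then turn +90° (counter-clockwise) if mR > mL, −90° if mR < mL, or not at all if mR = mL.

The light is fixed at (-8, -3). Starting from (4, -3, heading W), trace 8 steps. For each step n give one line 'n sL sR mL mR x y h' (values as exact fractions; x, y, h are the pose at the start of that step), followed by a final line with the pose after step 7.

n=0: pose=(4,-3,W); sL=100/61, sR=100/61; mL=0, mR=100/61; mL+mR=100/61 → advance +1; mR−mL=100/61 → turn +1·90°
n=1: pose=(3,-3,S); sL=40/29, sR=200/101; mL=1760/2929, mR=40/29; mL+mR=200/101 → advance +1; mR−mL=2280/2929 → turn +1·90°
n=2: pose=(3,-4,E); sL=25/18, sR=50/37; mL=-25/666, mR=25/18; mL+mR=50/37 → advance +1; mR−mL=475/333 → turn +1·90°
n=3: pose=(4,-4,N); sL=200/121, sR=200/169; mL=-9600/20449, mR=200/121; mL+mR=200/169 → advance +1; mR−mL=43400/20449 → turn +1·90°
n=4: pose=(4,-3,W); sL=100/61, sR=100/61; mL=0, mR=100/61; mL+mR=100/61 → advance +1; mR−mL=100/61 → turn +1·90°
n=5: pose=(3,-3,S); sL=40/29, sR=200/101; mL=1760/2929, mR=40/29; mL+mR=200/101 → advance +1; mR−mL=2280/2929 → turn +1·90°
n=6: pose=(3,-4,E); sL=25/18, sR=50/37; mL=-25/666, mR=25/18; mL+mR=50/37 → advance +1; mR−mL=475/333 → turn +1·90°
n=7: pose=(4,-4,N); sL=200/121, sR=200/169; mL=-9600/20449, mR=200/121; mL+mR=200/169 → advance +1; mR−mL=43400/20449 → turn +1·90°

0 100/61 100/61 0 100/61 4 -3 W
1 40/29 200/101 1760/2929 40/29 3 -3 S
2 25/18 50/37 -25/666 25/18 3 -4 E
3 200/121 200/169 -9600/20449 200/121 4 -4 N
4 100/61 100/61 0 100/61 4 -3 W
5 40/29 200/101 1760/2929 40/29 3 -3 S
6 25/18 50/37 -25/666 25/18 3 -4 E
7 200/121 200/169 -9600/20449 200/121 4 -4 N
final 4 -3 W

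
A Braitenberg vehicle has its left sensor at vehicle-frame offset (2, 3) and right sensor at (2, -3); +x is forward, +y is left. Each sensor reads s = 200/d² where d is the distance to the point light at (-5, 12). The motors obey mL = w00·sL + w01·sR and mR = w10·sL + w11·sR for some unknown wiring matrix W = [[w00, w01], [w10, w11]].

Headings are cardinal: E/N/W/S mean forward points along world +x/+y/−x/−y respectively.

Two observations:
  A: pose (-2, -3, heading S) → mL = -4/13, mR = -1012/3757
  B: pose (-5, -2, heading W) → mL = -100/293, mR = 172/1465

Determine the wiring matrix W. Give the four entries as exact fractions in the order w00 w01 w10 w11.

-1/2 0 -1 1/2

obs A: pose=(-2,-3,S) → sL=8/13, sR=200/289, mL=-4/13, mR=-1012/3757
obs B: pose=(-5,-2,W) → sL=200/293, sR=8/5, mL=-100/293, mR=172/1465
sensor matrix S = [[8/13, 200/289], [200/293, 8/5]]; det S = 2819328/5504005
solve [mL_A; mL_B] = S·[w00; w01] and [mR_A; mR_B] = S·[w10; w11]:
  w00 = -1/2, w01 = 0, w10 = -1, w11 = 1/2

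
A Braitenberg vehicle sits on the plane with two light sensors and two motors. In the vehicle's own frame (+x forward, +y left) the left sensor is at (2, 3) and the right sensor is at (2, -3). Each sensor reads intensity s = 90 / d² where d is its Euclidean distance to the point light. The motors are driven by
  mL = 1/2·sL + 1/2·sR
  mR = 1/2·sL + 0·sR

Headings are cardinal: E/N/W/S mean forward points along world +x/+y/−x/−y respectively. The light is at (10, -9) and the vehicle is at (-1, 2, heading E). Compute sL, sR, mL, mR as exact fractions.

90/277 18/29 3798/8033 45/277

left sensor world pos  = (1, 5); dL² = 277
right sensor world pos = (1, -1); dR² = 145
sL = 90/277 = 90/277
sR = 90/145 = 18/29
mL = 1/2·sL + 1/2·sR = 3798/8033
mR = 1/2·sL + 0·sR = 45/277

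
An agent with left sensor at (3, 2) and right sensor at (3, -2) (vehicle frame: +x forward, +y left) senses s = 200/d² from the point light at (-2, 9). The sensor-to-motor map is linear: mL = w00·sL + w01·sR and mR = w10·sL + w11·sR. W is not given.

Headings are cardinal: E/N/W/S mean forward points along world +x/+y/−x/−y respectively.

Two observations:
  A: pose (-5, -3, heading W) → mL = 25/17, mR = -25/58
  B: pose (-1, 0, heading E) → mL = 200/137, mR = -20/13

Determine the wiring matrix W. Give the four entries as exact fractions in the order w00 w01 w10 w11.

obs A: pose=(-5,-3,W) → sL=25/29, sR=25/17, mL=25/17, mR=-25/58
obs B: pose=(-1,0,E) → sL=40/13, sR=200/137, mL=200/137, mR=-20/13
sensor matrix S = [[25/29, 25/17], [40/13, 200/137]]; det S = -2868000/878033
solve [mL_A; mL_B] = S·[w00; w01] and [mR_A; mR_B] = S·[w10; w11]:
  w00 = 0, w01 = 1, w10 = -1/2, w11 = 0

0 1 -1/2 0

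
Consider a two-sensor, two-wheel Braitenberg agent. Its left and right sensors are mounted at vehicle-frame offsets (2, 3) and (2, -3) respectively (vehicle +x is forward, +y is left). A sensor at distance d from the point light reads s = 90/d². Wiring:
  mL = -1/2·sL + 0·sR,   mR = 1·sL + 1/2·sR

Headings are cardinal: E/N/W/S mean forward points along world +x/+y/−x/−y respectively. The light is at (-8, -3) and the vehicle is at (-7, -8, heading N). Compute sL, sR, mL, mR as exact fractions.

left sensor world pos  = (-10, -6); dL² = 13
right sensor world pos = (-4, -6); dR² = 25
sL = 90/13 = 90/13
sR = 90/25 = 18/5
mL = -1/2·sL + 0·sR = -45/13
mR = 1·sL + 1/2·sR = 567/65

90/13 18/5 -45/13 567/65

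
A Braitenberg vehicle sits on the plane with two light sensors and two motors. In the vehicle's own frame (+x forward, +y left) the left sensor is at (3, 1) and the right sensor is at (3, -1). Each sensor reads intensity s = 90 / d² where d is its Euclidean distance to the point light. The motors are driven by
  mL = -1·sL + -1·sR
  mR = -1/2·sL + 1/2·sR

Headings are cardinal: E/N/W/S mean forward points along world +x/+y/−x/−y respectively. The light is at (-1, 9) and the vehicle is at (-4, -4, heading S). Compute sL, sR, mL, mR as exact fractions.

9/26 45/136 -1197/1768 -27/3536

left sensor world pos  = (-3, -7); dL² = 260
right sensor world pos = (-5, -7); dR² = 272
sL = 90/260 = 9/26
sR = 90/272 = 45/136
mL = -1·sL + -1·sR = -1197/1768
mR = -1/2·sL + 1/2·sR = -27/3536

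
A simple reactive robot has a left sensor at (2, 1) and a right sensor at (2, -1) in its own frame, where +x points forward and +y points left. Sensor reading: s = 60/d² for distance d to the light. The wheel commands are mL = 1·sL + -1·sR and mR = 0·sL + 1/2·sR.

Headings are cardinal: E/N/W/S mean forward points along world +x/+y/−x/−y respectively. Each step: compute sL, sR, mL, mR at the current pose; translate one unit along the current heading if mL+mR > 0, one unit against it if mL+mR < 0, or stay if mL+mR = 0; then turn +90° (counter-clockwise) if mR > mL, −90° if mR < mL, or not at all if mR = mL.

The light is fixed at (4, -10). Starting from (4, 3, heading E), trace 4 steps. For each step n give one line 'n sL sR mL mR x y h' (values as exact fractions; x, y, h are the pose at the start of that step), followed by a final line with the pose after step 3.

0 3/10 15/37 -39/370 15/74 4 3 E
1 4/15 60/229 16/3435 30/229 5 3 N
2 6/17 30/113 168/1921 15/113 5 4 W
3 12/29 12/29 0 6/29 4 4 S
final 4 3 E

n=0: pose=(4,3,E); sL=3/10, sR=15/37; mL=-39/370, mR=15/74; mL+mR=18/185 → advance +1; mR−mL=57/185 → turn +1·90°
n=1: pose=(5,3,N); sL=4/15, sR=60/229; mL=16/3435, mR=30/229; mL+mR=466/3435 → advance +1; mR−mL=434/3435 → turn +1·90°
n=2: pose=(5,4,W); sL=6/17, sR=30/113; mL=168/1921, mR=15/113; mL+mR=423/1921 → advance +1; mR−mL=87/1921 → turn +1·90°
n=3: pose=(4,4,S); sL=12/29, sR=12/29; mL=0, mR=6/29; mL+mR=6/29 → advance +1; mR−mL=6/29 → turn +1·90°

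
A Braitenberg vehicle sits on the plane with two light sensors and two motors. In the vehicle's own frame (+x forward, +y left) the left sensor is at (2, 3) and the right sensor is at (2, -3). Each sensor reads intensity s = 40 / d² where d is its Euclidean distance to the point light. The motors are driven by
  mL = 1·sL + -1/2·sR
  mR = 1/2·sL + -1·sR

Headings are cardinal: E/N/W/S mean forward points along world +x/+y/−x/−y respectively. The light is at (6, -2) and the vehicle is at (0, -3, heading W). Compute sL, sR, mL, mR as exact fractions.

1/2 10/17 7/34 -23/68

left sensor world pos  = (-2, -6); dL² = 80
right sensor world pos = (-2, 0); dR² = 68
sL = 40/80 = 1/2
sR = 40/68 = 10/17
mL = 1·sL + -1/2·sR = 7/34
mR = 1/2·sL + -1·sR = -23/68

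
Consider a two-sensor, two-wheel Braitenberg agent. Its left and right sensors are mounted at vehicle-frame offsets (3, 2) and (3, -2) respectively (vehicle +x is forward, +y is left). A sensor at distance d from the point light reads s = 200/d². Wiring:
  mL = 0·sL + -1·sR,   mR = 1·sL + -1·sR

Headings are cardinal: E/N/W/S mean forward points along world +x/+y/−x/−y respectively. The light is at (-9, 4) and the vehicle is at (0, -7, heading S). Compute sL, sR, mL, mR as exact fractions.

200/317 40/49 -40/49 -2880/15533

left sensor world pos  = (2, -10); dL² = 317
right sensor world pos = (-2, -10); dR² = 245
sL = 200/317 = 200/317
sR = 200/245 = 40/49
mL = 0·sL + -1·sR = -40/49
mR = 1·sL + -1·sR = -2880/15533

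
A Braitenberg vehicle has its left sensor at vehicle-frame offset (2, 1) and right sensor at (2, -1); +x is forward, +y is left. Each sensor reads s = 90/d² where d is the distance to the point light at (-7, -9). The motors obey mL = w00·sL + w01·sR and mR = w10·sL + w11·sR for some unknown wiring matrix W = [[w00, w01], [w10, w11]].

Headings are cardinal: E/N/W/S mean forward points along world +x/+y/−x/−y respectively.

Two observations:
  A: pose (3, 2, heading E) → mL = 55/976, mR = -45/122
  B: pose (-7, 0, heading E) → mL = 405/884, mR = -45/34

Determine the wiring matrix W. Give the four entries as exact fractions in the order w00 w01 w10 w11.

obs A: pose=(3,2,E) → sL=5/16, sR=45/122, mL=55/976, mR=-45/122
obs B: pose=(-7,0,E) → sL=45/52, sR=45/34, mL=405/884, mR=-45/34
sensor matrix S = [[5/16, 45/122], [45/52, 45/34]]; det S = 40725/431392
solve [mL_A; mL_B] = S·[w00; w01] and [mR_A; mR_B] = S·[w10; w11]:
  w00 = -1, w01 = 1, w10 = 0, w11 = -1

-1 1 0 -1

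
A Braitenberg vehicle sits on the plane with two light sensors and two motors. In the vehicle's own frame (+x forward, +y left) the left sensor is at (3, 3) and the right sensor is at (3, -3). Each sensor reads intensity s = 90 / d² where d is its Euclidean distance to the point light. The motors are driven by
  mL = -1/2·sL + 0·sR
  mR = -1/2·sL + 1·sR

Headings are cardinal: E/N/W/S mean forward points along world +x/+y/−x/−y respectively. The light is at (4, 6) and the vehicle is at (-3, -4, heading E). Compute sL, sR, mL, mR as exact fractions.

left sensor world pos  = (0, -1); dL² = 65
right sensor world pos = (0, -7); dR² = 185
sL = 90/65 = 18/13
sR = 90/185 = 18/37
mL = -1/2·sL + 0·sR = -9/13
mR = -1/2·sL + 1·sR = -99/481

18/13 18/37 -9/13 -99/481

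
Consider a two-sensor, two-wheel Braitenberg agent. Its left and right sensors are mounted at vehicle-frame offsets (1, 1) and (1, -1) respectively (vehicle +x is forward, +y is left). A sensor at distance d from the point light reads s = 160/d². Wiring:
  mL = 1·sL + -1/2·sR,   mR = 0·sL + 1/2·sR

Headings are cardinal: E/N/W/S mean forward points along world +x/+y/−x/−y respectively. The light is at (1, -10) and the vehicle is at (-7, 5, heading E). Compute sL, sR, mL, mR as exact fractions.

left sensor world pos  = (-6, 6); dL² = 305
right sensor world pos = (-6, 4); dR² = 245
sL = 160/305 = 32/61
sR = 160/245 = 32/49
mL = 1·sL + -1/2·sR = 592/2989
mR = 0·sL + 1/2·sR = 16/49

32/61 32/49 592/2989 16/49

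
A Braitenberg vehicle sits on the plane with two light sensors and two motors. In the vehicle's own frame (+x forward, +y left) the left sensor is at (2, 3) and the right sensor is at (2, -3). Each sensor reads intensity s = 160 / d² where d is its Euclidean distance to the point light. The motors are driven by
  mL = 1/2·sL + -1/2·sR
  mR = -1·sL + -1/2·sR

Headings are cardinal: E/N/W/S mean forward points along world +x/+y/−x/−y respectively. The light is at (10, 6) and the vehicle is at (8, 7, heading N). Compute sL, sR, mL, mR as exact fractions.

left sensor world pos  = (5, 9); dL² = 34
right sensor world pos = (11, 9); dR² = 10
sL = 160/34 = 80/17
sR = 160/10 = 16
mL = 1/2·sL + -1/2·sR = -96/17
mR = -1·sL + -1/2·sR = -216/17

80/17 16 -96/17 -216/17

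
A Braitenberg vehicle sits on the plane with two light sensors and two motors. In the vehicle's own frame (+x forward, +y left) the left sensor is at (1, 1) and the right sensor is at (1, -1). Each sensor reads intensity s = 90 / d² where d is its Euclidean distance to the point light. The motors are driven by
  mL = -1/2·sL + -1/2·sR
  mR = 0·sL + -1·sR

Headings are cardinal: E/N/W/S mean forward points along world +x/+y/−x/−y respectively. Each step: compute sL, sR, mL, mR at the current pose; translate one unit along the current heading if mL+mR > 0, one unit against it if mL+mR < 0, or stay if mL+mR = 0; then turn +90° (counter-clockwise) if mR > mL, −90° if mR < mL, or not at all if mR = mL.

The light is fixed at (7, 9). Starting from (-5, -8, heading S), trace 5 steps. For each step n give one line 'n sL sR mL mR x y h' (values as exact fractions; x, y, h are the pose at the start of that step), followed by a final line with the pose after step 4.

n=0: pose=(-5,-8,S); sL=18/89, sR=90/493; mL=-8442/43877, mR=-90/493; mL+mR=-16452/43877 → advance -1; mR−mL=432/43877 → turn +1·90°
n=1: pose=(-5,-7,E); sL=45/173, sR=9/41; mL=-1701/7093, mR=-9/41; mL+mR=-3258/7093 → advance -1; mR−mL=144/7093 → turn +1·90°
n=2: pose=(-6,-7,N); sL=90/421, sR=10/41; mL=-3950/17261, mR=-10/41; mL+mR=-8160/17261 → advance -1; mR−mL=-260/17261 → turn -1·90°
n=3: pose=(-6,-8,E); sL=9/40, sR=5/26; mL=-217/1040, mR=-5/26; mL+mR=-417/1040 → advance -1; mR−mL=17/1040 → turn +1·90°
n=4: pose=(-7,-8,N); sL=90/481, sR=18/85; mL=-8154/40885, mR=-18/85; mL+mR=-16812/40885 → advance -1; mR−mL=-504/40885 → turn -1·90°

0 18/89 90/493 -8442/43877 -90/493 -5 -8 S
1 45/173 9/41 -1701/7093 -9/41 -5 -7 E
2 90/421 10/41 -3950/17261 -10/41 -6 -7 N
3 9/40 5/26 -217/1040 -5/26 -6 -8 E
4 90/481 18/85 -8154/40885 -18/85 -7 -8 N
final -7 -9 E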